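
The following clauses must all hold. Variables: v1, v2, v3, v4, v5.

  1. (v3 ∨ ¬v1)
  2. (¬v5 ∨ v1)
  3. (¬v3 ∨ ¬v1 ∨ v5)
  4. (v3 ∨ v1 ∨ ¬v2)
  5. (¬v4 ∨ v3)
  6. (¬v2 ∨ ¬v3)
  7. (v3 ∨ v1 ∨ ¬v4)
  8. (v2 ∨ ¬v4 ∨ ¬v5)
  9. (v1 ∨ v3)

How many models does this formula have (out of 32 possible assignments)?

Satisfying assignments:
  v1=0 v2=0 v3=1 v4=0 v5=0
  v1=0 v2=0 v3=1 v4=1 v5=0
  v1=1 v2=0 v3=1 v4=0 v5=1
That's 3 in total.

3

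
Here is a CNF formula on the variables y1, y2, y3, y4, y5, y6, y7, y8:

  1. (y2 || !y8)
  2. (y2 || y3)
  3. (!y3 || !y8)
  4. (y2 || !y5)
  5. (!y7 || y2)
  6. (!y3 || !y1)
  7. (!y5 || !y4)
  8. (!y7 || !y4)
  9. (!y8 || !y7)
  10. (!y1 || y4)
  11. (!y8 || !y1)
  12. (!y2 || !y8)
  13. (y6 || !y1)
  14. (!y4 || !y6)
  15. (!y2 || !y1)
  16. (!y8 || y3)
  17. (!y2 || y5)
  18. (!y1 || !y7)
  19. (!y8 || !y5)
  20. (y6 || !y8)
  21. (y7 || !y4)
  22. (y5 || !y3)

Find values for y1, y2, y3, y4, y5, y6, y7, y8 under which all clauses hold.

y1=False, y2=True, y3=True, y4=False, y5=True, y6=False, y7=True, y8=False

Pure literal: y1 appears only negated; assign y1 = False.
Pure literal: y8 appears only negated; assign y8 = False.
Try y2 = True.
  then y5 is forced to True.
  then y4 is forced to False.
y3, y6, y7 are now unconstrained; take y3 = True, y6 = False, y7 = True.
Check each clause:
  1. (!y8 || y2) — !y8 is true.
  2. (y2 || y3) — y2 is true.
  3. (!y8 || !y3) — !y8 is true.
  4. (y2 || !y5) — y2 is true.
  5. (!y7 || y2) — y2 is true.
  6. (!y3 || !y1) — !y1 is true.
  7. (!y4 || !y5) — !y4 is true.
  8. (!y7 || !y4) — !y4 is true.
  9. (!y8 || !y7) — !y8 is true.
  10. (y4 || !y1) — !y1 is true.
  11. (!y1 || !y8) — !y8 is true.
  12. (!y2 || !y8) — !y8 is true.
  13. (!y1 || y6) — !y1 is true.
  14. (!y6 || !y4) — !y6 is true.
  15. (!y2 || !y1) — !y1 is true.
  16. (!y8 || y3) — !y8 is true.
  17. (!y2 || y5) — y5 is true.
  18. (!y7 || !y1) — !y1 is true.
  19. (!y5 || !y8) — !y8 is true.
  20. (!y8 || y6) — !y8 is true.
  21. (!y4 || y7) — !y4 is true.
  22. (y5 || !y3) — y5 is true.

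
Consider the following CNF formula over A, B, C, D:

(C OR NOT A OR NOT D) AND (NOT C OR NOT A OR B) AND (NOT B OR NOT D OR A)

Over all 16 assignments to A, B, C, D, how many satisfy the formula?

10

Split on A, then B.
  A=1, B=1: remaining (C,D) ∈ {(0,0); (1,0); (1,1)} — 3.
  A=1, B=0: remaining (C,D) ∈ {(0,0)} — 1.
  A=0, B=1: remaining (C,D) ∈ {(0,0); (1,0)} — 2.
  A=0, B=0: remaining (C,D) ∈ {(0,0); (0,1); (1,0); (1,1)} — 4.
Total: 3 + 1 + 2 + 4 = 10.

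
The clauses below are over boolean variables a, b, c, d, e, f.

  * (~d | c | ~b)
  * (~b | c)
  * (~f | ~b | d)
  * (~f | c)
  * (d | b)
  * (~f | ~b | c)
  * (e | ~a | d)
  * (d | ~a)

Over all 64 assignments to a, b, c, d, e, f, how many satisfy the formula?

Case analysis on b and d:
  b=1, d=1: forces c=1; a, e, f free → 2^3 = 8.
  b=1, d=0: remaining (a,c,e,f) ∈ {(0,1,0,0); (0,1,1,0)} — 2.
  b=0, d=1: a, e free; 3 ways for (c,f) × 2^2 = 12.
  b=0, d=0: a clause becomes empty — 0.
Total: 8 + 2 + 12 + 0 = 22.

22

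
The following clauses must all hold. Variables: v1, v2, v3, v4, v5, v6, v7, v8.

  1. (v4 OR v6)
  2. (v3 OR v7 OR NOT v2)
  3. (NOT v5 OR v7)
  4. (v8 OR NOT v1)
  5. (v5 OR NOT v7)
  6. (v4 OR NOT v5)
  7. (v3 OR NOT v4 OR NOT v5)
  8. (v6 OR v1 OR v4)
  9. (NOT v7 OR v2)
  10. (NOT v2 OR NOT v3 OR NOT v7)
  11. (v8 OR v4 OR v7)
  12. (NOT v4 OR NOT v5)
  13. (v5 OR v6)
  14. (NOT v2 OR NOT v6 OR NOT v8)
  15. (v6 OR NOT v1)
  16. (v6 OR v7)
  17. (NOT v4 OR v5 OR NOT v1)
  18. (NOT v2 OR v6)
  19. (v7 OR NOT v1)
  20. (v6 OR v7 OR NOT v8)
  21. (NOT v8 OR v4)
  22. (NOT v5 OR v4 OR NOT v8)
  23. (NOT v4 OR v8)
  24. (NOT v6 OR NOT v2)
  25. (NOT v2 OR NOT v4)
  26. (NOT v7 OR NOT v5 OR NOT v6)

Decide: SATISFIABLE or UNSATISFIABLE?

SATISFIABLE

Try v1 = False.
Set v2 = False and propagate.
  then v7 is forced to False.
  then v5 is forced to False.
  then v6 is forced to True.
The remaining clauses are satisfied by v3 = True, v4 = True, v8 = True.
Every clause has at least one true literal under this assignment.
So v1=F, v2=F, v3=T, v4=T, v5=F, v6=T, v7=F, v8=T is a satisfying assignment.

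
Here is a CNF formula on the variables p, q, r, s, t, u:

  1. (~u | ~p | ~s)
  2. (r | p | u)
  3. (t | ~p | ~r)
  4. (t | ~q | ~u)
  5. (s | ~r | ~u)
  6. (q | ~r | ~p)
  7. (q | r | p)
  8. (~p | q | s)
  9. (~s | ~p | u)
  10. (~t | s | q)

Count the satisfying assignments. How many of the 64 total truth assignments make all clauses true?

16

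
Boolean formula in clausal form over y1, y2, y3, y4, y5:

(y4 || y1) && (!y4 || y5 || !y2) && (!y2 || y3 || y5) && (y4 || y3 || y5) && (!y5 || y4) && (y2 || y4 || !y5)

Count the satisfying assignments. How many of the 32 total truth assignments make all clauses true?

14

Split on y4, then y5.
  y4=T, y5=T: y1, y2, y3 free → 2^3 = 8.
  y4=T, y5=F: remaining (y1,y2,y3) ∈ {(F,F,F); (F,F,T); (T,F,F); (T,F,T)} — 4.
  y4=F, y5=T: a clause becomes empty — 0.
  y4=F, y5=F: remaining (y1,y2,y3) ∈ {(T,F,T); (T,T,T)} — 2.
Total: 8 + 4 + 0 + 2 = 14.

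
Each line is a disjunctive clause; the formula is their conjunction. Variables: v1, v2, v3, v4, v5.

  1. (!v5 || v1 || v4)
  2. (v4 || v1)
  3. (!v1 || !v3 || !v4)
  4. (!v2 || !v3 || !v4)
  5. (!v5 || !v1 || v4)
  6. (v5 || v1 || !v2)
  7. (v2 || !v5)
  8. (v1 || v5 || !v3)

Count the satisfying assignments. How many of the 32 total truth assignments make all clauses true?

9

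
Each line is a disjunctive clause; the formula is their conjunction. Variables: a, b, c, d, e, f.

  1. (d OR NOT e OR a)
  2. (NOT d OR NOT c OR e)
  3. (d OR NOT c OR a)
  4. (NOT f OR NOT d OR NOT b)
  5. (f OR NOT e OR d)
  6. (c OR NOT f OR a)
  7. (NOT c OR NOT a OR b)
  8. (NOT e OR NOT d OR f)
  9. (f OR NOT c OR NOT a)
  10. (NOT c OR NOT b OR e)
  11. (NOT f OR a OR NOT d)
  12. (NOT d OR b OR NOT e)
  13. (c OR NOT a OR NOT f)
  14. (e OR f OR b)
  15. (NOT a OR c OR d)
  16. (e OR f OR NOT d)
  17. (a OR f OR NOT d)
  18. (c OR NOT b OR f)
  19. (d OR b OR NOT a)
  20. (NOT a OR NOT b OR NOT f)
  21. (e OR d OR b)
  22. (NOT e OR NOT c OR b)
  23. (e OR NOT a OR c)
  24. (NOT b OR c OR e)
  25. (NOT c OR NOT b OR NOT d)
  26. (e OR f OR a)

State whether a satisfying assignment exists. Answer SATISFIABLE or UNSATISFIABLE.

UNSATISFIABLE

d = True:
  f = True:
    propagation gives b=False, a=True, c=False; an empty clause results — contradiction.
  f = False:
    propagation gives e=False; an empty clause results — contradiction.
d = False:
  a = True:
    propagation gives c=True, b=True, f=True; an empty clause results — contradiction.
  a = False:
    propagation gives e=False, c=False, f=False; an empty clause results — contradiction.
Every branch closes, so no satisfying assignment exists.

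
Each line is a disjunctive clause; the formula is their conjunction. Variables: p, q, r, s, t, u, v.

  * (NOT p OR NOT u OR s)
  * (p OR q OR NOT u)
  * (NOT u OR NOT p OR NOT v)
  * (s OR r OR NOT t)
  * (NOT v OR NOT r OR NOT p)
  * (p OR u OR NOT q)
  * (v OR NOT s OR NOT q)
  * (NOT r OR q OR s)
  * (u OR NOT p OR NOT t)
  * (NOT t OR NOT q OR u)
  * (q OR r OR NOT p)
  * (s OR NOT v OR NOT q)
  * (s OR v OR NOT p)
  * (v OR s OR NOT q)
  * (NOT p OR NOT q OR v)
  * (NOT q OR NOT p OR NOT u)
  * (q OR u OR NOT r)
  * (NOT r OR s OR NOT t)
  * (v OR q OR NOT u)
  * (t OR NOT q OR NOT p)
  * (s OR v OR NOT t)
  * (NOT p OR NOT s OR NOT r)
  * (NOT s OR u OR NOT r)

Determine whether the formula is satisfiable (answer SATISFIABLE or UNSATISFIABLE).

SATISFIABLE

Branch on p: take p = False.
For the remaining variables, q = False, r = False, s = True, t = True, u = False, v = False works.
So p=False  q=False  r=False  s=True  t=True  u=False  v=False is a satisfying assignment.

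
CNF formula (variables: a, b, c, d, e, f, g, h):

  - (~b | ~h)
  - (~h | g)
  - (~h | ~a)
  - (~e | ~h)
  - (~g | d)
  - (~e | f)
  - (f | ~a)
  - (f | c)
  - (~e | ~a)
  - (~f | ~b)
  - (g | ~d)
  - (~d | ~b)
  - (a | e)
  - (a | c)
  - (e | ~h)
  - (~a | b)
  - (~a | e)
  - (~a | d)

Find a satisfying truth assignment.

a=F, b=F, c=T, d=F, e=T, f=T, g=F, h=F

Check each clause:
  1. (~b | ~h) — ~h is true.
  2. (~h | g) — ~h is true.
  3. (~h | ~a) — ~h is true.
  4. (~h | ~e) — ~h is true.
  5. (~g | d) — ~g is true.
  6. (f | ~e) — f is true.
  7. (~a | f) — f is true.
  8. (c | f) — c is true.
  9. (~e | ~a) — ~a is true.
  10. (~f | ~b) — ~b is true.
  11. (g | ~d) — ~d is true.
  12. (~b | ~d) — ~d is true.
  13. (a | e) — e is true.
  14. (a | c) — c is true.
  15. (~h | e) — ~h is true.
  16. (b | ~a) — ~a is true.
  17. (~a | e) — e is true.
  18. (d | ~a) — ~a is true.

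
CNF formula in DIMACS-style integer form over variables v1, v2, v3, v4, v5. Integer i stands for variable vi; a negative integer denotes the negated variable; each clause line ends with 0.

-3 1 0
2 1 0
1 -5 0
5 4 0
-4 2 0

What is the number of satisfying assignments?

9

Split on v1, then v2.
  v1=T, v2=T: v3 free; 3 ways for (v4,v5) × 2^1 = 6.
  v1=T, v2=F: remaining (v3,v4,v5) ∈ {(F,F,T); (T,F,T)} — 2.
  v1=F, v2=T: remaining (v3,v4,v5) ∈ {(F,T,F)} — 1.
  v1=F, v2=F: a clause becomes empty — 0.
Total: 6 + 2 + 1 + 0 = 9.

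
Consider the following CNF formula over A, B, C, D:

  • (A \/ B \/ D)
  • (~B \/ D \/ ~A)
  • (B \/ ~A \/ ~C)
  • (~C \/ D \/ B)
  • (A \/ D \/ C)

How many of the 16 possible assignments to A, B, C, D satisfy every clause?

Case analysis on A and B:
  A=T, B=T: remaining (C,D) ∈ {(F,T); (T,T)} — 2.
  A=T, B=F: remaining (C,D) ∈ {(F,F); (F,T)} — 2.
  A=F, B=T: remaining (C,D) ∈ {(F,T); (T,F); (T,T)} — 3.
  A=F, B=F: remaining (C,D) ∈ {(F,T); (T,T)} — 2.
Total: 2 + 2 + 3 + 2 = 9.

9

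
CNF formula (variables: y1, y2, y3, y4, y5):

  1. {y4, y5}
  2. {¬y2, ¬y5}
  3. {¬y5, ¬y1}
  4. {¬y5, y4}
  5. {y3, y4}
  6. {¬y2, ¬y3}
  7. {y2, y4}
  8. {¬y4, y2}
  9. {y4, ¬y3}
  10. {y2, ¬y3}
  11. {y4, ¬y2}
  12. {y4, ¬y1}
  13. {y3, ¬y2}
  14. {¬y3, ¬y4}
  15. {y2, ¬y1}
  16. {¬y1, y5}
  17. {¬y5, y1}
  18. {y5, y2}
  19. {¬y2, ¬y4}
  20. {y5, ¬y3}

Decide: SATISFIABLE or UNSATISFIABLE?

UNSATISFIABLE

y2 = True:
  propagation gives y5=False, y4=True; an empty clause results — contradiction.
y2 = False:
  propagation gives y4=True; an empty clause results — contradiction.
Every branch closes, so no satisfying assignment exists.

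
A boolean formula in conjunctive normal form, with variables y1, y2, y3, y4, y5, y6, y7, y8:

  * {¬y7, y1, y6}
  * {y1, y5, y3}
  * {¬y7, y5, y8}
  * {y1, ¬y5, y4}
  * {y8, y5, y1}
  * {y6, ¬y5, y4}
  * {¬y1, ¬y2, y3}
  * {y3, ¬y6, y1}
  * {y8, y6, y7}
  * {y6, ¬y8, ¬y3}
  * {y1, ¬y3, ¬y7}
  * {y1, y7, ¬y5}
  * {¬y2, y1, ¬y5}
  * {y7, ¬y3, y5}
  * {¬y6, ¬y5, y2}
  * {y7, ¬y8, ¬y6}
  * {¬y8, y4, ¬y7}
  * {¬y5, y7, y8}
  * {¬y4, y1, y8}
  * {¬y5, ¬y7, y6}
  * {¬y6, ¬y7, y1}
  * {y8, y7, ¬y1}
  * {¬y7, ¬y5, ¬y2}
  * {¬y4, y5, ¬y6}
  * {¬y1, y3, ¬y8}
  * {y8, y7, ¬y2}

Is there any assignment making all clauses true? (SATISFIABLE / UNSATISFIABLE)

y7 = True:
  y1 = True:
    y5 = True:
      propagation gives y6=True, y2=True; contradiction.
    y5 = False:
      propagation gives y8=True, y4=True, y6=False; contradiction.
  y1 = False:
    propagation gives y6=True; an empty clause results — contradiction.
y7 = False:
  y1 = True:
    propagation gives y8=True, y6=False, y3=False; an empty clause results — contradiction.
  y1 = False:
    propagation gives y5=False, y3=True; an empty clause results — contradiction.
Every branch closes, so no satisfying assignment exists.

UNSATISFIABLE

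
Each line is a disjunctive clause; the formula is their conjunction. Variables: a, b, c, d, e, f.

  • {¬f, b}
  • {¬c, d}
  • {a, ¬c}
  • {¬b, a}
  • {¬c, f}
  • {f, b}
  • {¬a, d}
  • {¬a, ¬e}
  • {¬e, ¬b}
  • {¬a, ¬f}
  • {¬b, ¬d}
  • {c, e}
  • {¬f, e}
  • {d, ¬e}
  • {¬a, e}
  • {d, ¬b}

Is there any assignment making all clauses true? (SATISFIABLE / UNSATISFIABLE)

UNSATISFIABLE

a = True:
  propagation gives d=True, e=False; an empty clause results — contradiction.
a = False:
  propagation gives c=False, b=False, f=False; an empty clause results — contradiction.
Every branch closes, so no satisfying assignment exists.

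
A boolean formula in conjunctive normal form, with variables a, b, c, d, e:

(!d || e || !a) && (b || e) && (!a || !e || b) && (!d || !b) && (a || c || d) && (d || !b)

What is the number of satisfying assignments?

Satisfying assignments:
  a=F b=F c=F d=T e=T
  a=F b=F c=T d=F e=T
  a=F b=F c=T d=T e=T
That's 3 in total.

3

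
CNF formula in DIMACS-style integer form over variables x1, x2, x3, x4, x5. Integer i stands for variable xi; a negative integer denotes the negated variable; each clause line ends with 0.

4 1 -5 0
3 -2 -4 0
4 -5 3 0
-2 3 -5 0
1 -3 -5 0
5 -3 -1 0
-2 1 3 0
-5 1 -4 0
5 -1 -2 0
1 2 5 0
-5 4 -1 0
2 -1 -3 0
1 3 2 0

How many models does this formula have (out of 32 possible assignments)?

Satisfying assignments:
  x1=F x2=T x3=T x4=F x5=F
  x1=F x2=T x3=T x4=T x5=F
  x1=T x2=F x3=F x4=F x5=F
  x1=T x2=F x3=F x4=T x5=F
  x1=T x2=F x3=F x4=T x5=T
  x1=T x2=T x3=T x4=T x5=T
Count: 6.

6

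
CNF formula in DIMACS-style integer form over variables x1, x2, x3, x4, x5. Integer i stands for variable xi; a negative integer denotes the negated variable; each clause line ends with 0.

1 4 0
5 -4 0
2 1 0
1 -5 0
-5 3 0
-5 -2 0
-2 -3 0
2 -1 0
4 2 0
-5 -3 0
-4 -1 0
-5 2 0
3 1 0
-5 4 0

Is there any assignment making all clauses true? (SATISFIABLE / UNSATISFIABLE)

SATISFIABLE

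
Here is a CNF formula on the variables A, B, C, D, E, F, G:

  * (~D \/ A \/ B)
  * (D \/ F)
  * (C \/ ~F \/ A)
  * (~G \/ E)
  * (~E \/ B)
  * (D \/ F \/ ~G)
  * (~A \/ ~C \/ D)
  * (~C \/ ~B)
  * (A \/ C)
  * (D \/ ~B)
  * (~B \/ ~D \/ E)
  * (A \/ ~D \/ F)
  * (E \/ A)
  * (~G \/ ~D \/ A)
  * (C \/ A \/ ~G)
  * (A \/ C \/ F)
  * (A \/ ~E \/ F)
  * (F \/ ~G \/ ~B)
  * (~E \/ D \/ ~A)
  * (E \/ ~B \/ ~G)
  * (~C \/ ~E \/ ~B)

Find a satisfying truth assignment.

A=T, B=F, C=F, D=T, E=F, F=F, G=F

Check each clause:
  1. (~D \/ B \/ A) — A is true.
  2. (F \/ D) — D is true.
  3. (~F \/ A \/ C) — A is true.
  4. (~G \/ E) — ~G is true.
  5. (~E \/ B) — ~E is true.
  6. (D \/ ~G \/ F) — ~G is true.
  7. (~C \/ ~A \/ D) — D is true.
  8. (~B \/ ~C) — ~C is true.
  9. (C \/ A) — A is true.
  10. (~B \/ D) — D is true.
  11. (E \/ ~D \/ ~B) — ~B is true.
  12. (F \/ ~D \/ A) — A is true.
  13. (E \/ A) — A is true.
  14. (~G \/ A \/ ~D) — A is true.
  15. (A \/ C \/ ~G) — ~G is true.
  16. (C \/ F \/ A) — A is true.
  17. (F \/ A \/ ~E) — A is true.
  18. (F \/ ~B \/ ~G) — ~G is true.
  19. (~E \/ D \/ ~A) — ~E is true.
  20. (~G \/ ~B \/ E) — ~G is true.
  21. (~E \/ ~C \/ ~B) — ~E is true.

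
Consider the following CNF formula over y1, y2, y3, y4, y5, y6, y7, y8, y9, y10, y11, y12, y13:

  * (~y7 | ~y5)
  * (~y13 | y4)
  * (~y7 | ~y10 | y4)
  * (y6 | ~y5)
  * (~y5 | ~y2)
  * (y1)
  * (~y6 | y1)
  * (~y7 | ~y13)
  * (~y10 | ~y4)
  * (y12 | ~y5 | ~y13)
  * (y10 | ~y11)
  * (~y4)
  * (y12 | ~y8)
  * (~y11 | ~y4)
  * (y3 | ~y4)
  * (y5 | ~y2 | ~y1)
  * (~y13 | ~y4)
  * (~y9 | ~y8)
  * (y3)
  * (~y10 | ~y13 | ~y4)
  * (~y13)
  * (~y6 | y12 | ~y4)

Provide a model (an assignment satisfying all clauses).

The clause (y1) is unit: y1 must be True.
The clause (~y4) is unit: y4 must be False.
Unit propagation: (~y13) forces y13 = False.
Unit propagation: (y3) forces y3 = True.
y2 occurs only negated in the remaining clauses — set y2 = False.
y6 occurs only positively in the remaining clauses — set y6 = True.
Branch on y5: take y5 = True.
  then y7 is forced to False.
Branch on y8: take y8 = False.
Branch on y10: take y10 = False.
  then y11 is forced to False.
y9, y12 are now unconstrained; take y9 = True, y12 = False.

y1 = True  y2 = False  y3 = True  y4 = False  y5 = True  y6 = True  y7 = False  y8 = False  y9 = True  y10 = False  y11 = False  y12 = False  y13 = False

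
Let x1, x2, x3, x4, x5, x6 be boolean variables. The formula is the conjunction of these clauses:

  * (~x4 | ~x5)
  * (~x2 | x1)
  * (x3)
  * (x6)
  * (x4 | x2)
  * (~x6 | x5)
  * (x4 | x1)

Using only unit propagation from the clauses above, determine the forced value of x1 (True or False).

True

(x3) is a unit clause: x3 = True.
Unit clause (x6) sets x6 = True.
From (~x6 | x5) and x6 = True: x5 = True.
(~x4 | ~x5) with x5 = True leaves only ~x4, so x4 = False.
(x4 | x2): since x4 = False, the clause reduces to (x2). x2 = True.
From (~x2 | x1) and x2 = True: x1 = True.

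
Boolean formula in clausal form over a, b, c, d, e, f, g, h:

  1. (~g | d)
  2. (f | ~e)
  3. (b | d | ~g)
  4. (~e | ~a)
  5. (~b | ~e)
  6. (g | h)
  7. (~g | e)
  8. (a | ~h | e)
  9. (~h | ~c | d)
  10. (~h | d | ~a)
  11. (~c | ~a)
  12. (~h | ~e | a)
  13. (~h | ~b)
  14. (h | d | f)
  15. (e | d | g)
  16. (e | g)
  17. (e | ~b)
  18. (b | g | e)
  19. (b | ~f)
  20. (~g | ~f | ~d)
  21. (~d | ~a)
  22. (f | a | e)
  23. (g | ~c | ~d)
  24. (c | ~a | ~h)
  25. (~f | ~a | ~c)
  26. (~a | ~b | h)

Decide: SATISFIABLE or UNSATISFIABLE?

UNSATISFIABLE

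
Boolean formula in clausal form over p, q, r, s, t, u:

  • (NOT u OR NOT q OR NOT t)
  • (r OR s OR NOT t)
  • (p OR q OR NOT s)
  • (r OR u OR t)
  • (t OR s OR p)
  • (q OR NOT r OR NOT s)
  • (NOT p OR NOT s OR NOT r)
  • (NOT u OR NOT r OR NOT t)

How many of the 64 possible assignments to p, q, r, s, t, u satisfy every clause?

Split on r, then s.
  r=1, s=1: remaining (p,q,t,u) ∈ {(0,1,0,0); (0,1,0,1); (0,1,1,0)} — 3.
  r=1, s=0: q free; 4 ways for (p,t,u) × 2^1 = 8.
  r=0, s=1: 7 of the 16 assignments to (p,q,t,u) work.
  r=0, s=0: remaining (p,q,t,u) ∈ {(1,0,0,1); (1,1,0,1)} — 2.
Total: 3 + 8 + 7 + 2 = 20.

20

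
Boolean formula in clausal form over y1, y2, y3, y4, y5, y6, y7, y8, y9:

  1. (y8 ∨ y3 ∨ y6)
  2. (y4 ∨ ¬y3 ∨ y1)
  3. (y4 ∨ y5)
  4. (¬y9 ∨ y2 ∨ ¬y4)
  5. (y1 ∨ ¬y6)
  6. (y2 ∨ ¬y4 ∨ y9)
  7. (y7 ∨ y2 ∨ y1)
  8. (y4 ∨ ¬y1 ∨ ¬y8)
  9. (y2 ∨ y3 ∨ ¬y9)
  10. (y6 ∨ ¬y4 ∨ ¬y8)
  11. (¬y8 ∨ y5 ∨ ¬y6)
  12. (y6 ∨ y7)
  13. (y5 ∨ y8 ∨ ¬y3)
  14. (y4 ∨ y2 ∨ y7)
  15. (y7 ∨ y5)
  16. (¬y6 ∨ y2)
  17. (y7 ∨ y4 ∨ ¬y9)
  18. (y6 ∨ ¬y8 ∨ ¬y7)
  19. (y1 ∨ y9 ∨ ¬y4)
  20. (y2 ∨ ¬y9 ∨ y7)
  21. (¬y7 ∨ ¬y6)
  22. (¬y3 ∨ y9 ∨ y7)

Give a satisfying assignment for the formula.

y2 occurs only positively in the remaining clauses — set y2 = True.
Pure literal: y5 appears only positively; assign y5 = True.
Set y1 = True and propagate.
Try y3 = True.
For the remaining variables, y4 = True, y6 = False, y7 = True, y8 = False, y9 = False works.

y1=1, y2=1, y3=1, y4=1, y5=1, y6=0, y7=1, y8=0, y9=0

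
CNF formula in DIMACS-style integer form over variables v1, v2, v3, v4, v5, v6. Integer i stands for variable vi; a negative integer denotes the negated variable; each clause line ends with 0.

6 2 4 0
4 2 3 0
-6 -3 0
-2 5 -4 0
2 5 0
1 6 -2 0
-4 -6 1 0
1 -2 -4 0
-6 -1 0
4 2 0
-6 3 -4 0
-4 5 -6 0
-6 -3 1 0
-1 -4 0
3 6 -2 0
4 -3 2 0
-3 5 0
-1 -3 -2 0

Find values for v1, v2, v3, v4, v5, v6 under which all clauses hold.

v1=False, v2=False, v3=False, v4=True, v5=True, v6=False

v5 occurs only positively in the remaining clauses — set v5 = True.
Try v1 = False.
Branch on v2: take v2 = False.
  then v4 is forced to True.
  then v6 is forced to False.
v3 is now unconstrained; take v3 = False.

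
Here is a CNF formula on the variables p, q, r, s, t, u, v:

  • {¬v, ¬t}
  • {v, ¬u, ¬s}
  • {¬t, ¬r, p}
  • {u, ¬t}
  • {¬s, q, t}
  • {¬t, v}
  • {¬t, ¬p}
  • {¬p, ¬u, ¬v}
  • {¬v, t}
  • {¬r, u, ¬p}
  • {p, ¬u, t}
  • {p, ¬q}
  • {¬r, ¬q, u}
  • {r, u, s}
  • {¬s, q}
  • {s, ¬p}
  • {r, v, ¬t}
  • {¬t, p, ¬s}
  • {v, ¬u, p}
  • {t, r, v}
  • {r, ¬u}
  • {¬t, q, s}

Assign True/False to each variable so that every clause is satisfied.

p=False, q=False, r=True, s=False, t=False, u=False, v=False

Check each clause:
  1. {¬v, ¬t} — ¬v is true.
  2. {¬u, v, ¬s} — ¬u is true.
  3. {¬r, p, ¬t} — ¬t is true.
  4. {u, ¬t} — ¬t is true.
  5. {q, ¬s, t} — ¬s is true.
  6. {¬t, v} — ¬t is true.
  7. {¬t, ¬p} — ¬t is true.
  8. {¬v, ¬u, ¬p} — ¬v is true.
  9. {t, ¬v} — ¬v is true.
  10. {u, ¬p, ¬r} — ¬p is true.
  11. {¬u, p, t} — ¬u is true.
  12. {¬q, p} — ¬q is true.
  13. {¬q, u, ¬r} — ¬q is true.
  14. {s, r, u} — r is true.
  15. {q, ¬s} — ¬s is true.
  16. {¬p, s} — ¬p is true.
  17. {¬t, v, r} — ¬t is true.
  18. {p, ¬t, ¬s} — ¬t is true.
  19. {p, v, ¬u} — ¬u is true.
  20. {v, t, r} — r is true.
  21. {r, ¬u} — ¬u is true.
  22. {¬t, q, s} — ¬t is true.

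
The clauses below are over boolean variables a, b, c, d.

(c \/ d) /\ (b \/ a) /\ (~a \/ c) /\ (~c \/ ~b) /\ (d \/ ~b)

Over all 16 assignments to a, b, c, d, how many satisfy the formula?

Satisfying assignments:
  a=0 b=1 c=0 d=1
  a=1 b=0 c=1 d=0
  a=1 b=0 c=1 d=1
Count: 3.

3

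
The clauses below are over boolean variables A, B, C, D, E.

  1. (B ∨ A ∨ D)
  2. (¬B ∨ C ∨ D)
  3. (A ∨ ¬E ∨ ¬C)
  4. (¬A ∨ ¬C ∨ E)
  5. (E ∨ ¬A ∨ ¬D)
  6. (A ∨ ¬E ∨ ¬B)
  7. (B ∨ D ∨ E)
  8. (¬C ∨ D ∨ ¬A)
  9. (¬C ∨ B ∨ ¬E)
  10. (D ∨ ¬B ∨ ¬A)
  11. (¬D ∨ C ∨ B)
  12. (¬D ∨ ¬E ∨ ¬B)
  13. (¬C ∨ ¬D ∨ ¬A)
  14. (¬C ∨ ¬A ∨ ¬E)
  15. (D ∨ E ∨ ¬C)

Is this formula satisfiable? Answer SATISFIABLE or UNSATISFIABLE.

SATISFIABLE

Branch on A: take A = False.
For the remaining variables, B = True, C = False, D = True, E = False works.
So A=F, B=T, C=F, D=T, E=F is a satisfying assignment.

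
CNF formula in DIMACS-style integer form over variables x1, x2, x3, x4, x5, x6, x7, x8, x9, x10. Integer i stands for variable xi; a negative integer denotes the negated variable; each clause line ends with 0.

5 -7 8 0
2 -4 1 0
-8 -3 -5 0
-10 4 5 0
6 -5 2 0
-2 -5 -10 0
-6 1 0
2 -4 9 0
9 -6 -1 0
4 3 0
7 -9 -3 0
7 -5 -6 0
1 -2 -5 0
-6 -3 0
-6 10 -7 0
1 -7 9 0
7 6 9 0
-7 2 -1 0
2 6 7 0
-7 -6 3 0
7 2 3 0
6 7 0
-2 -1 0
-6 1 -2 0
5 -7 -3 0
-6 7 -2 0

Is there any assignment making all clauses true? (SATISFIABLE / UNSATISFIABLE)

SATISFIABLE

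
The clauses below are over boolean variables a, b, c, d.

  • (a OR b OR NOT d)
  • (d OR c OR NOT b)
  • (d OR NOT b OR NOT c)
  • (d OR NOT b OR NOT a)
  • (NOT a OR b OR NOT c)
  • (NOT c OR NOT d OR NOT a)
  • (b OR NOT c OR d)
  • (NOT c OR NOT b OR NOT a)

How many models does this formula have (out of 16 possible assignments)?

The models are:
  a=F b=F c=F d=F
  a=F b=T c=F d=T
  a=F b=T c=T d=T
  a=T b=F c=F d=F
  a=T b=F c=F d=T
  a=T b=T c=F d=T
That's 6 in total.

6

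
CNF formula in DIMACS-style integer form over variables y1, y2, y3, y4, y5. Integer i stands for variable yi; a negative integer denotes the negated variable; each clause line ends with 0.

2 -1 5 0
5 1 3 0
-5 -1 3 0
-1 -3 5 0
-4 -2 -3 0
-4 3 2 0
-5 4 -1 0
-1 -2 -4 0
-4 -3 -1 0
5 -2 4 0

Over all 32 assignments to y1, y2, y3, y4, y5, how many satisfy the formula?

Case analysis on y1 and y3:
  y1=1, y3=1: a clause becomes empty — 0.
  y1=1, y3=0: a clause becomes empty — 0.
  y1=0, y3=1: 5 of the 8 assignments to (y2,y4,y5) work.
  y1=0, y3=0: remaining (y2,y4,y5) ∈ {(0,0,1); (1,0,1); (1,1,1)} — 3.
Total: 0 + 0 + 5 + 3 = 8.

8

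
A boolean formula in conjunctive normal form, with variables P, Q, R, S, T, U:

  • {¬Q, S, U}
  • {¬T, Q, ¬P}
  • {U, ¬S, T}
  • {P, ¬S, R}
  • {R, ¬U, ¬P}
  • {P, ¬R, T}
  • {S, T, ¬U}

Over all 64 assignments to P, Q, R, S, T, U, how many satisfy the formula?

Case analysis on P and S:
  P=1, S=1: 5 of the 16 assignments to (Q,R,T,U) work.
  P=1, S=0: remaining (Q,R,T,U) ∈ {(0,0,0,0); (0,1,0,0); (1,1,1,1)} — 3.
  P=0, S=1: remaining (Q,R,T,U) ∈ {(0,1,1,0); (0,1,1,1); (1,1,1,0); (1,1,1,1)} — 4.
  P=0, S=0: 7 of the 16 assignments to (Q,R,T,U) work.
Total: 5 + 3 + 4 + 7 = 19.

19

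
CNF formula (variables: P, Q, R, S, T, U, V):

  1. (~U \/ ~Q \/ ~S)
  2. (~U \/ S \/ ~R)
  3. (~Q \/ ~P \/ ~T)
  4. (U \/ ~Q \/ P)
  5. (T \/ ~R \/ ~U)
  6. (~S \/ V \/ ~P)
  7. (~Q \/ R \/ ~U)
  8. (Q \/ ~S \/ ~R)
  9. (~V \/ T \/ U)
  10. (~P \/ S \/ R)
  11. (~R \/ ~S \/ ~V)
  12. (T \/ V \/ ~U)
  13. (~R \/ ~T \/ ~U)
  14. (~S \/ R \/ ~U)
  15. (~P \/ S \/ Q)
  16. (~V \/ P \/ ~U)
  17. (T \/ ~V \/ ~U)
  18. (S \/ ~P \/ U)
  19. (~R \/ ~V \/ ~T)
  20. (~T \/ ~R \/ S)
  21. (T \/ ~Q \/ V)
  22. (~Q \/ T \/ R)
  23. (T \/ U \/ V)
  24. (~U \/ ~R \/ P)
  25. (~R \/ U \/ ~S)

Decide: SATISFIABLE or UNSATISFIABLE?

SATISFIABLE

Branch on P: take P = False.
Branch on Q: take Q = False.
For the remaining variables, R = False, S = True, T = True, U = False, V = True works.
Every clause has at least one true literal under this assignment.
So P=F, Q=F, R=F, S=T, T=T, U=F, V=T is a satisfying assignment.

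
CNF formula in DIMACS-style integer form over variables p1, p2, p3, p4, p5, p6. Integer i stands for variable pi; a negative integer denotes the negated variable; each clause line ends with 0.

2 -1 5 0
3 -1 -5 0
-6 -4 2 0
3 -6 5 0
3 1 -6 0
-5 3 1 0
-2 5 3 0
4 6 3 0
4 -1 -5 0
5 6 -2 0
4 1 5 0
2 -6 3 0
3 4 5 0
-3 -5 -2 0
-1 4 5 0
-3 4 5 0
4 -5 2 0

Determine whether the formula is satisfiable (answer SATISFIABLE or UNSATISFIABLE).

SATISFIABLE

Branch on p1: take p1 = False.
Set p2 = True and propagate.
The remaining clauses are satisfied by p3 = True, p4 = True, p5 = False, p6 = True.
So p1 = F  p2 = T  p3 = T  p4 = T  p5 = F  p6 = T is a satisfying assignment.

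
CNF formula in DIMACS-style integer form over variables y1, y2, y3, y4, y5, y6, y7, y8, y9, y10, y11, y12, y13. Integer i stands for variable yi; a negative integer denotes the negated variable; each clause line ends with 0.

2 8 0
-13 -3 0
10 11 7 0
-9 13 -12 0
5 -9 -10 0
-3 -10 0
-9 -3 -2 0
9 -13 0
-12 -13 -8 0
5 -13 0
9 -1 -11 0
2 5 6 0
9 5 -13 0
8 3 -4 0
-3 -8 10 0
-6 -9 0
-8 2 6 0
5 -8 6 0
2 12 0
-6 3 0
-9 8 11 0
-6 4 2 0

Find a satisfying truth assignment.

y1 = True, y2 = True, y3 = True, y4 = True, y5 = False, y6 = True, y7 = True, y8 = False, y9 = False, y10 = False, y11 = False, y12 = True, y13 = False

Pure literal: y7 appears only positively; assign y7 = True.
Branch on y1: take y1 = True.
Branch on y2: take y2 = True.
Try y3 = True.
  then y13 is forced to False.
  then y10 is forced to False.
  then y9 is forced to False.
  then y11 is forced to False.
  then y8 is forced to False.
y4, y5, y6, y12 are now unconstrained; take y4 = True, y5 = False, y6 = True, y12 = True.
Every clause has at least one true literal under this assignment.
Check each clause:
  1. (y2 \/ y8) — y2 is true.
  2. (~y3 \/ ~y13) — ~y13 is true.
  3. (y7 \/ y10 \/ y11) — y7 is true.
  4. (~y9 \/ y13 \/ ~y12) — ~y9 is true.
  5. (~y9 \/ y5 \/ ~y10) — ~y10 is true.
  6. (~y10 \/ ~y3) — ~y10 is true.
  7. (~y3 \/ ~y2 \/ ~y9) — ~y9 is true.
  8. (~y13 \/ y9) — ~y13 is true.
  9. (~y8 \/ ~y13 \/ ~y12) — ~y8 is true.
  10. (~y13 \/ y5) — ~y13 is true.
  11. (y9 \/ ~y1 \/ ~y11) — ~y11 is true.
  12. (y2 \/ y5 \/ y6) — y2 is true.
  13. (y9 \/ ~y13 \/ y5) — ~y13 is true.
  14. (y8 \/ ~y4 \/ y3) — y3 is true.
  15. (~y3 \/ ~y8 \/ y10) — ~y8 is true.
  16. (~y9 \/ ~y6) — ~y9 is true.
  17. (y2 \/ ~y8 \/ y6) — ~y8 is true.
  18. (~y8 \/ y5 \/ y6) — ~y8 is true.
  19. (y12 \/ y2) — y2 is true.
  20. (~y6 \/ y3) — y3 is true.
  21. (~y9 \/ y8 \/ y11) — ~y9 is true.
  22. (y4 \/ ~y6 \/ y2) — y2 is true.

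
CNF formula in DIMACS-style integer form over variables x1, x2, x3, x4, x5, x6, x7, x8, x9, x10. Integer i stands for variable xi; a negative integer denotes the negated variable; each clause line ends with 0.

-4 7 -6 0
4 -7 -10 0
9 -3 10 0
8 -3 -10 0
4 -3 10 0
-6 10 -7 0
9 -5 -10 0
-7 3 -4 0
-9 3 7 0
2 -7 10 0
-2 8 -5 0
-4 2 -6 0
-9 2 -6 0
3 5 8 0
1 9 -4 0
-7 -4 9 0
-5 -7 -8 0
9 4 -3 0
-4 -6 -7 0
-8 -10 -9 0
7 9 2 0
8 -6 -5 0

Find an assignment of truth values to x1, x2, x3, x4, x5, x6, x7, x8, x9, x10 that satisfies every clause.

x1 = F, x2 = T, x3 = T, x4 = T, x5 = F, x6 = F, x7 = T, x8 = T, x9 = T, x10 = F

Check each clause:
  1. (~x4 \/ x7 \/ ~x6) — ~x6 is true.
  2. (~x10 \/ x4 \/ ~x7) — x4 is true.
  3. (x9 \/ x10 \/ ~x3) — x9 is true.
  4. (~x10 \/ x8 \/ ~x3) — x8 is true.
  5. (x10 \/ ~x3 \/ x4) — x4 is true.
  6. (~x6 \/ ~x7 \/ x10) — ~x6 is true.
  7. (~x5 \/ ~x10 \/ x9) — x9 is true.
  8. (~x7 \/ x3 \/ ~x4) — x3 is true.
  9. (x3 \/ ~x9 \/ x7) — x3 is true.
  10. (~x7 \/ x10 \/ x2) — x2 is true.
  11. (~x5 \/ x8 \/ ~x2) — x8 is true.
  12. (x2 \/ ~x4 \/ ~x6) — ~x6 is true.
  13. (x2 \/ ~x6 \/ ~x9) — ~x6 is true.
  14. (x3 \/ x5 \/ x8) — x8 is true.
  15. (x9 \/ ~x4 \/ x1) — x9 is true.
  16. (~x4 \/ x9 \/ ~x7) — x9 is true.
  17. (~x8 \/ ~x7 \/ ~x5) — ~x5 is true.
  18. (~x3 \/ x4 \/ x9) — x9 is true.
  19. (~x4 \/ ~x7 \/ ~x6) — ~x6 is true.
  20. (~x10 \/ ~x9 \/ ~x8) — ~x10 is true.
  21. (x2 \/ x9 \/ x7) — x9 is true.
  22. (~x5 \/ ~x6 \/ x8) — x8 is true.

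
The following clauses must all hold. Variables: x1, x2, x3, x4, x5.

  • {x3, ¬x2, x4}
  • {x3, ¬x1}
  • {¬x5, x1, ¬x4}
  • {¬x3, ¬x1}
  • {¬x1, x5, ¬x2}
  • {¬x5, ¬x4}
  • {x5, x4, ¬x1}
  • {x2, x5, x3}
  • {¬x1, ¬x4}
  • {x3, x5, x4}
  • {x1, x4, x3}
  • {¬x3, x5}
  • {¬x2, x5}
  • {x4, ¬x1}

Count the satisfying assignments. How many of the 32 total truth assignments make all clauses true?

2

The models are:
  x1=F x2=F x3=T x4=F x5=T
  x1=F x2=T x3=T x4=F x5=T
That's 2 in total.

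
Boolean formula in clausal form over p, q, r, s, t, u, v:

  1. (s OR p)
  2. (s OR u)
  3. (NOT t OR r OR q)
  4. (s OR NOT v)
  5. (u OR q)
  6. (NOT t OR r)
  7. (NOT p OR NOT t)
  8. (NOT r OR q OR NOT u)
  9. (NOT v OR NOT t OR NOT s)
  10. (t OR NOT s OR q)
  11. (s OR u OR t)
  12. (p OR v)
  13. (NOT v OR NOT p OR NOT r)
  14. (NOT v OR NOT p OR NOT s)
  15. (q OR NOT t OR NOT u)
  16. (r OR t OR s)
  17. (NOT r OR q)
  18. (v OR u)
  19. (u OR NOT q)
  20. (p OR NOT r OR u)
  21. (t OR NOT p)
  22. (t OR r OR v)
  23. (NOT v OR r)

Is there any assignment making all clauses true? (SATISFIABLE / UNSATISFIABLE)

SATISFIABLE

Try p = False.
  then s is forced to True.
  then v is forced to True.
  then t is forced to False.
  then q is forced to True.
  then u is forced to True.
  then r is forced to True.
So p = F, q = T, r = T, s = T, t = F, u = T, v = T is a satisfying assignment.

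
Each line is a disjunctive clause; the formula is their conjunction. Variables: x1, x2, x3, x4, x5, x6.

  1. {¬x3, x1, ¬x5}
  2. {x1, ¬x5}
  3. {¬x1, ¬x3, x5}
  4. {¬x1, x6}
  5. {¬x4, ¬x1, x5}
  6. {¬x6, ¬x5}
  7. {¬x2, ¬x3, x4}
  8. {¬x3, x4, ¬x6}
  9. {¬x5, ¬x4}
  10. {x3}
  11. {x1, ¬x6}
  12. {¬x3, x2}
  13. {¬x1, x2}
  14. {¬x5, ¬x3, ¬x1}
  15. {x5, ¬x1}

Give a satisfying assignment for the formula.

(x3) is a unit clause, so x3 = True.
The clause (x2) is unit: x2 must be True.
(x4) is a unit clause, so x4 = True.
The clause (¬x5) is unit: x5 must be False.
The clause (¬x1) is unit: x1 must be False.
The clause (¬x6) is unit: x6 must be False.
Every clause has at least one true literal under this assignment.
Check each clause:
  1. {¬x3, x1, ¬x5} — ¬x5 is true.
  2. {¬x5, x1} — ¬x5 is true.
  3. {¬x3, ¬x1, x5} — ¬x1 is true.
  4. {¬x1, x6} — ¬x1 is true.
  5. {¬x4, ¬x1, x5} — ¬x1 is true.
  6. {¬x5, ¬x6} — ¬x6 is true.
  7. {¬x3, ¬x2, x4} — x4 is true.
  8. {¬x3, ¬x6, x4} — ¬x6 is true.
  9. {¬x5, ¬x4} — ¬x5 is true.
  10. {x3} — x3 is true.
  11. {¬x6, x1} — ¬x6 is true.
  12. {¬x3, x2} — x2 is true.
  13. {x2, ¬x1} — x2 is true.
  14. {¬x1, ¬x5, ¬x3} — ¬x5 is true.
  15. {¬x1, x5} — ¬x1 is true.

x1=F  x2=T  x3=T  x4=T  x5=F  x6=F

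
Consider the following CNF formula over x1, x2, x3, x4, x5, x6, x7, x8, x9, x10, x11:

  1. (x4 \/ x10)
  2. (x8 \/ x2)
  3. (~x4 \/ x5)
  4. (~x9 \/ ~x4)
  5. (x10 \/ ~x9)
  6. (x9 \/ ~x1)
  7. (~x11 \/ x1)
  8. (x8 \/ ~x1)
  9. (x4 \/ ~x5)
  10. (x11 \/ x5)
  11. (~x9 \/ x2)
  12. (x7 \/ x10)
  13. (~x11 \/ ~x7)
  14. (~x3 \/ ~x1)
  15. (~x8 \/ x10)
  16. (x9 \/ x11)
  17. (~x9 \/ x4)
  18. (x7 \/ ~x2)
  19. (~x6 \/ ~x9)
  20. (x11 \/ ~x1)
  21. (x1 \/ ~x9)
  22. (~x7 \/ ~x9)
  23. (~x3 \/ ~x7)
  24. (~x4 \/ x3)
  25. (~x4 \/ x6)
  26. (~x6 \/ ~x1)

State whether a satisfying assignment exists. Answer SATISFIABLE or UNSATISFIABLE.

x9 = True:
  propagation gives x4=False; an empty clause results — contradiction.
x9 = False:
  propagation gives x1=False, x11=False; an empty clause results — contradiction.
Every branch closes, so no satisfying assignment exists.

UNSATISFIABLE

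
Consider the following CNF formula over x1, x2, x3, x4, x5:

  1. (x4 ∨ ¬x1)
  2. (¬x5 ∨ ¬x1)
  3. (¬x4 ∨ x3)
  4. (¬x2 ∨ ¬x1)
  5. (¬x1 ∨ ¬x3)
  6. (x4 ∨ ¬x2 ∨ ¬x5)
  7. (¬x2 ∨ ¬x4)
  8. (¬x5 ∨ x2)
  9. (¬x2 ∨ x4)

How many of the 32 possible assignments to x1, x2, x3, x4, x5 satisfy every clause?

The models are:
  x1=0 x2=0 x3=0 x4=0 x5=0
  x1=0 x2=0 x3=1 x4=0 x5=0
  x1=0 x2=0 x3=1 x4=1 x5=0
Count: 3.

3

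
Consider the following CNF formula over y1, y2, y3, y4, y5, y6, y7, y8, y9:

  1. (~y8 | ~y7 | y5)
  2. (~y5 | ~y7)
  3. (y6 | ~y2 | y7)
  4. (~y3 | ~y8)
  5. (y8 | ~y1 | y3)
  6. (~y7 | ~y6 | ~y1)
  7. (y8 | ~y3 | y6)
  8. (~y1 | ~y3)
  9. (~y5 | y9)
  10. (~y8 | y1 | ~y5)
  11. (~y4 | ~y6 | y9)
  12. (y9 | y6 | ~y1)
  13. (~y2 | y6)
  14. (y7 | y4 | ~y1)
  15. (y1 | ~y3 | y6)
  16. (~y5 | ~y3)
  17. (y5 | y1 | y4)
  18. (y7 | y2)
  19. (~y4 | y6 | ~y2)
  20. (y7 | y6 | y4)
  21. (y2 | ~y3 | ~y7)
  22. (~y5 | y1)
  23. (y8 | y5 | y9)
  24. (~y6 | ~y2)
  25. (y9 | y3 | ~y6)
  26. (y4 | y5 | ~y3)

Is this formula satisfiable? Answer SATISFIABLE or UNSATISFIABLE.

Pure literal: y9 appears only positively; assign y9 = True.
Try y1 = False.
  then y5 is forced to False.
  then y4 is forced to True.
Branch on y2: take y2 = False.
  then y7 is forced to True.
  then y8 is forced to False.
  then y3 is forced to False.
y6 is now unconstrained; take y6 = True.
Every clause has at least one true literal under this assignment.
So y1=0, y2=0, y3=0, y4=1, y5=0, y6=1, y7=1, y8=0, y9=1 is a satisfying assignment.

SATISFIABLE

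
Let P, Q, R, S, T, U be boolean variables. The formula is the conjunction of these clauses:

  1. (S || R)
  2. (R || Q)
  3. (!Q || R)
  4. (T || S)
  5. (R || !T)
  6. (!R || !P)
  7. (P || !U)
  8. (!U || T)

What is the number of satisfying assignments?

6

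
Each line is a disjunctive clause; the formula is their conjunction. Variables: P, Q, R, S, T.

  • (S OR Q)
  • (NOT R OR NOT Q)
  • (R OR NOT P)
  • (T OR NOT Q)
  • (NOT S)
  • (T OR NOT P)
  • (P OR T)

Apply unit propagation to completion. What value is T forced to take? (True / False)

Unit clause (NOT S) sets S = False.
(S OR Q) with S = False leaves only Q, so Q = True.
(NOT Q OR NOT R) with Q = True leaves only NOT R, so R = False.
(R OR NOT P) with R = False leaves only NOT P, so P = False.
From (NOT Q OR T) and Q = True: T = True.

True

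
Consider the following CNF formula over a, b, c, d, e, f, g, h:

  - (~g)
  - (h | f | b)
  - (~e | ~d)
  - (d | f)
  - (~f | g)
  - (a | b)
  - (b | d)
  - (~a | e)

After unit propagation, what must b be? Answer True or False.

Unit clause (~g) sets g = False.
(~f | g): since g = False, the clause reduces to (~f). f = False.
From (d | f) and f = False: d = True.
(~e | ~d) with d = True leaves only ~e, so e = False.
From (~a | e) and e = False: a = False.
(a | b) with a = False leaves only b, so b = True.

True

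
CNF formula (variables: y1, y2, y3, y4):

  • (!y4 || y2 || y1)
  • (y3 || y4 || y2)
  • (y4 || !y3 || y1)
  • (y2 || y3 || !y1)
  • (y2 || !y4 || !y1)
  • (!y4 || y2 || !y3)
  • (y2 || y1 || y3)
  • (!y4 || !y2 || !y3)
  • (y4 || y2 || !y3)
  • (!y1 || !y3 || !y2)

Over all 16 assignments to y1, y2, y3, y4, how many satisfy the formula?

4

The models are:
  y1=0 y2=1 y3=0 y4=0
  y1=0 y2=1 y3=0 y4=1
  y1=1 y2=1 y3=0 y4=0
  y1=1 y2=1 y3=0 y4=1
Count: 4.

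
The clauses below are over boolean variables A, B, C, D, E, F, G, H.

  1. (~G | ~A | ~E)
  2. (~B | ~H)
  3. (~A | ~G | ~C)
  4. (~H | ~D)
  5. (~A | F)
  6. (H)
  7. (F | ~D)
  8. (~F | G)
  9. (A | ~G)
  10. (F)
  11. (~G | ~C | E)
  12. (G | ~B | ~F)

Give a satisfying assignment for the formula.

A=True, B=False, C=False, D=False, E=False, F=True, G=True, H=True

Unit propagation: (H) forces H = True.
Unit propagation: (~B) forces B = False.
Unit propagation: (~D) forces D = False.
The clause (F) is unit: F must be True.
Unit propagation: (G) forces G = True.
The clause (A) is unit: A must be True.
(~E) is a unit clause, so E = False.
The clause (~C) is unit: C must be False.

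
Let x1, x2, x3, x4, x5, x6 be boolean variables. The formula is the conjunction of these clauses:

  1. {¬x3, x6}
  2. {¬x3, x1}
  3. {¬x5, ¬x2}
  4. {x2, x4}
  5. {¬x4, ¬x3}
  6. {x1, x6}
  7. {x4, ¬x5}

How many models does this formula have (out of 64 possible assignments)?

13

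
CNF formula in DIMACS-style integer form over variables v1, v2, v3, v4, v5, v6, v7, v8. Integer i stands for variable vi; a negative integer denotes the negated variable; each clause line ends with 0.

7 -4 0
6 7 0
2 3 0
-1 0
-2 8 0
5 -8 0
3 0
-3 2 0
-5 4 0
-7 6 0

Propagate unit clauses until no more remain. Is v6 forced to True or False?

(NOT v1) is a unit clause: v1 = False.
(v3) stands alone — v3 = True.
(NOT v3 OR v2): since v3 = True, the clause reduces to (v2). v2 = True.
In (NOT v2 OR v8), NOT v2 is now false; v8 must hold, so v8 = True.
In (NOT v8 OR v5), NOT v8 is now false; v5 must hold, so v5 = True.
In (v4 OR NOT v5), NOT v5 is now false; v4 must hold, so v4 = True.
From (NOT v4 OR v7) and v4 = True: v7 = True.
(v6 OR NOT v7): since v7 = True, the clause reduces to (v6). v6 = True.

True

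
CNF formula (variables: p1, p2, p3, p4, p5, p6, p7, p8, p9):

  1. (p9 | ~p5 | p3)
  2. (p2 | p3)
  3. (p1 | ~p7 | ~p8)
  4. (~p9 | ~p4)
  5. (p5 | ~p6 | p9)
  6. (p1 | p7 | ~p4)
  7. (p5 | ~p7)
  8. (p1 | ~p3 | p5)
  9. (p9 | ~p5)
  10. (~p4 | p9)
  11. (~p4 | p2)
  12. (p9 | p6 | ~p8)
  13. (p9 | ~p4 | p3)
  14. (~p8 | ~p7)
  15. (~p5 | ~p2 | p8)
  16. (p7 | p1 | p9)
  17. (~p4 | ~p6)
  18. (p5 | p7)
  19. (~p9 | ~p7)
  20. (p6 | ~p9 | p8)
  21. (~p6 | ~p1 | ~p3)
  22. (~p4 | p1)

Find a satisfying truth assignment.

p1 = True, p2 = True, p3 = False, p4 = False, p5 = True, p6 = True, p7 = False, p8 = True, p9 = True

Pure literal: p4 appears only negated; assign p4 = False.
Try p1 = True.
For the remaining variables, p2 = True, p3 = False, p5 = True, p6 = True, p7 = False, p8 = True, p9 = True works.
Check each clause:
  1. (p9 | ~p5 | p3) — p9 is true.
  2. (p3 | p2) — p2 is true.
  3. (p1 | ~p7 | ~p8) — ~p7 is true.
  4. (~p9 | ~p4) — ~p4 is true.
  5. (p9 | ~p6 | p5) — p9 is true.
  6. (~p4 | p1 | p7) — p1 is true.
  7. (p5 | ~p7) — ~p7 is true.
  8. (~p3 | p1 | p5) — p1 is true.
  9. (~p5 | p9) — p9 is true.
  10. (p9 | ~p4) — p9 is true.
  11. (p2 | ~p4) — p2 is true.
  12. (p9 | ~p8 | p6) — p9 is true.
  13. (p9 | p3 | ~p4) — p9 is true.
  14. (~p8 | ~p7) — ~p7 is true.
  15. (~p2 | p8 | ~p5) — p8 is true.
  16. (p7 | p9 | p1) — p1 is true.
  17. (~p6 | ~p4) — ~p4 is true.
  18. (p7 | p5) — p5 is true.
  19. (~p9 | ~p7) — ~p7 is true.
  20. (~p9 | p6 | p8) — p8 is true.
  21. (~p1 | ~p6 | ~p3) — ~p3 is true.
  22. (p1 | ~p4) — p1 is true.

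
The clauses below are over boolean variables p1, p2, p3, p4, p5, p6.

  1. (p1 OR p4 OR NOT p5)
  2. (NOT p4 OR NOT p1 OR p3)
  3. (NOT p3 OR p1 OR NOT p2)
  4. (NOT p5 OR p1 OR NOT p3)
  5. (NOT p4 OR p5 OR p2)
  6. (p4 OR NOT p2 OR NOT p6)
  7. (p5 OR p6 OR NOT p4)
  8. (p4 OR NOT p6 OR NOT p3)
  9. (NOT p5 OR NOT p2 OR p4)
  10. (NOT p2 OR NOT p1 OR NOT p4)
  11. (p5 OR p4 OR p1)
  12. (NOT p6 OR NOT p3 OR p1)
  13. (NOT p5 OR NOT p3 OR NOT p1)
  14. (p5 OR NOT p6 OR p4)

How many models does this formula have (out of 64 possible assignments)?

11

Case analysis on p4 and p1:
  p4=T, p1=T: a clause becomes empty — 0.
  p4=T, p1=F: 5 of the 16 assignments to (p2,p3,p5,p6) work.
  p4=F, p1=T: 6 of the 16 assignments to (p2,p3,p5,p6) work.
  p4=F, p1=F: a clause becomes empty — 0.
Total: 0 + 5 + 6 + 0 = 11.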